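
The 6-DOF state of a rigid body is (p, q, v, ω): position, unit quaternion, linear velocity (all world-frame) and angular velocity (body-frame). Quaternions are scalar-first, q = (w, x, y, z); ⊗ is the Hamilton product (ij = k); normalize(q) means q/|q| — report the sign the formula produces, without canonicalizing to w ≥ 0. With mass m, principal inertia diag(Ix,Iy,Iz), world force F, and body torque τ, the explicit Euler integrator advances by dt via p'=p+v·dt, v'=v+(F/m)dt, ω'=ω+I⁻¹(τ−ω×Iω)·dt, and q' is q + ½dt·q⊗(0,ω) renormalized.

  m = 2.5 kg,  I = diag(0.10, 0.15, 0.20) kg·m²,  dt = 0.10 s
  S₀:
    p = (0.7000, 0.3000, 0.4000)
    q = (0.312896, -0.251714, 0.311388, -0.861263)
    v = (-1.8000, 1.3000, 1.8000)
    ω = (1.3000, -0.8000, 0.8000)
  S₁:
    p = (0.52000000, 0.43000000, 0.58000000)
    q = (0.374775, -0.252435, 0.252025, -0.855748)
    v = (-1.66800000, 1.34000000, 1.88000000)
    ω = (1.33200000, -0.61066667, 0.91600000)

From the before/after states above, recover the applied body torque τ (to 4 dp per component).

ω₁ − ω₀ = (0.03200000, 0.18933333, 0.11600000)
applied torque τ = (0.0000, 0.1800, 0.1800)

τ = (0.0000, 0.1800, 0.1800)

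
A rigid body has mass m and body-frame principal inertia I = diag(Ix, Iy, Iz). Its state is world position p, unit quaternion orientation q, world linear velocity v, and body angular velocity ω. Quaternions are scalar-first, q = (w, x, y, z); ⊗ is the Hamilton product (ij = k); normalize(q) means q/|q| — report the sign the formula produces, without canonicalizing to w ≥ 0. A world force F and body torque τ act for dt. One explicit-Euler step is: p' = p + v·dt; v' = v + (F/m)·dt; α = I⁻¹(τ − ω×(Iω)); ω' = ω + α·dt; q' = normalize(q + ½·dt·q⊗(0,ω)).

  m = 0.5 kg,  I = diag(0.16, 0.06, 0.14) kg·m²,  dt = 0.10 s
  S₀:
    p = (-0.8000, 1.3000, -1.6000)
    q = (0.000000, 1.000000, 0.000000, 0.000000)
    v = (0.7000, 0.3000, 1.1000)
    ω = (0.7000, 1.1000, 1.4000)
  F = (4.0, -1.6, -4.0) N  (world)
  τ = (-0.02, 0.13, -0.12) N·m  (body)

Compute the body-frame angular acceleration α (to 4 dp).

α = (-0.8950, 1.8400, -0.3071)

precession coupling ω×(Iω) = (0.1232, 0.0196, -0.0770)
α = I⁻¹(τ − ω×Iω) = (-0.8950, 1.8400, -0.3071)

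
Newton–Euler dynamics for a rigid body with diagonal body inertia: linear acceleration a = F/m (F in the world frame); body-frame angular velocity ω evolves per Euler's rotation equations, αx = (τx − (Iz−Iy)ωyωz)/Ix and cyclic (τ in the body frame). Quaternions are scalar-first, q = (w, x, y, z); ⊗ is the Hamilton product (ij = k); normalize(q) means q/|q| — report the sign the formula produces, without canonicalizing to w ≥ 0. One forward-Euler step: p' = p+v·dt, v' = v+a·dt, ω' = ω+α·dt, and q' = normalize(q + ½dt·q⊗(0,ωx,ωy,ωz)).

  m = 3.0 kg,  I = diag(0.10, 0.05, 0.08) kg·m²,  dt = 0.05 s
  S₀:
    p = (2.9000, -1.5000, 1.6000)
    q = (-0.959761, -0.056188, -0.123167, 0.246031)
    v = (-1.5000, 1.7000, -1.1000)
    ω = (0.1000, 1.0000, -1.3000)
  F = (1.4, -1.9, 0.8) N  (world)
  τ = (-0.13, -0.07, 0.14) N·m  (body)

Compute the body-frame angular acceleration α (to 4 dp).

precession coupling ω×(Iω) = (-0.0390, -0.0026, -0.0050)
α = I⁻¹(τ − ω×Iω) = (-0.9100, -1.3480, 1.8125)

α = (-0.9100, -1.3480, 1.8125)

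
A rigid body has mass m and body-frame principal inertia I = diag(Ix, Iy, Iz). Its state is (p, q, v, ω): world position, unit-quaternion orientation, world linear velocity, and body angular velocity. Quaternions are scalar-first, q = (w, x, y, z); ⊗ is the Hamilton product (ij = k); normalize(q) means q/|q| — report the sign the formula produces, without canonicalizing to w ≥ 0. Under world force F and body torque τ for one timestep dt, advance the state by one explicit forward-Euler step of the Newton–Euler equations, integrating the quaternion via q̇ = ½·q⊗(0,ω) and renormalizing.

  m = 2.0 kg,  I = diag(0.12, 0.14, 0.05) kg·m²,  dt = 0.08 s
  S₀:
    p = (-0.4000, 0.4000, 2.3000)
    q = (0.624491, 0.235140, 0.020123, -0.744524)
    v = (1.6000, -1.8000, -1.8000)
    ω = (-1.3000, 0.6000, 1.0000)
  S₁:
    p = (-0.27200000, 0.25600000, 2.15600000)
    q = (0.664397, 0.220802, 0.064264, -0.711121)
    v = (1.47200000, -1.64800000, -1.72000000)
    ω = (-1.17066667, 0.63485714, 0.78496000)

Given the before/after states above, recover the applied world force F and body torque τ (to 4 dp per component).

F = (-3.2000, 3.8000, 2.0000)
τ = (0.1400, -0.0300, -0.1500)

Δω = ω₁−ω₀ = (0.12933333, 0.03485714, -0.21504000)
gyro term ω₀×Iω₀ = (-0.0540, -0.0910, -0.0156)
τ = I·(Δω/dt) + ω₀×(Iω₀) = (0.1400, -0.0300, -0.1500)
v₁ − v₀ = (-0.12800000, 0.15200000, 0.08000000)
m·(v₁−v₀)/dt = (-3.2000, 3.8000, 2.0000)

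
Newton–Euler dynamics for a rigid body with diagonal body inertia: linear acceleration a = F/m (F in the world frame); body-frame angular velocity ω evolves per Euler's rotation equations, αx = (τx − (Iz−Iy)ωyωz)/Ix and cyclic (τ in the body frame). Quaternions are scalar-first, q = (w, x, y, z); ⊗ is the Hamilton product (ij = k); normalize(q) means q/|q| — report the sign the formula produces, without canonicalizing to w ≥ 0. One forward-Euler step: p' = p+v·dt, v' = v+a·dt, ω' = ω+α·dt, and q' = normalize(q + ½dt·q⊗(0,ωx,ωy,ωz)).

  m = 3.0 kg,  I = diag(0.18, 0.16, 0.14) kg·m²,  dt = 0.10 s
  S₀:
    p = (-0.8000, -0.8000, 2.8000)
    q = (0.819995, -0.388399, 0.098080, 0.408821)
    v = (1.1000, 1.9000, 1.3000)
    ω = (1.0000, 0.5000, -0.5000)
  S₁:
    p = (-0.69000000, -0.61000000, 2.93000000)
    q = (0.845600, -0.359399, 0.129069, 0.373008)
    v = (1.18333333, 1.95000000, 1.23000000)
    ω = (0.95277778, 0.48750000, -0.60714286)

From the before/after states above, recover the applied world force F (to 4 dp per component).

v₁ − v₀ = (0.08333333, 0.05000000, -0.07000000)
applied force F = (2.5000, 1.5000, -2.1000)

F = (2.5000, 1.5000, -2.1000)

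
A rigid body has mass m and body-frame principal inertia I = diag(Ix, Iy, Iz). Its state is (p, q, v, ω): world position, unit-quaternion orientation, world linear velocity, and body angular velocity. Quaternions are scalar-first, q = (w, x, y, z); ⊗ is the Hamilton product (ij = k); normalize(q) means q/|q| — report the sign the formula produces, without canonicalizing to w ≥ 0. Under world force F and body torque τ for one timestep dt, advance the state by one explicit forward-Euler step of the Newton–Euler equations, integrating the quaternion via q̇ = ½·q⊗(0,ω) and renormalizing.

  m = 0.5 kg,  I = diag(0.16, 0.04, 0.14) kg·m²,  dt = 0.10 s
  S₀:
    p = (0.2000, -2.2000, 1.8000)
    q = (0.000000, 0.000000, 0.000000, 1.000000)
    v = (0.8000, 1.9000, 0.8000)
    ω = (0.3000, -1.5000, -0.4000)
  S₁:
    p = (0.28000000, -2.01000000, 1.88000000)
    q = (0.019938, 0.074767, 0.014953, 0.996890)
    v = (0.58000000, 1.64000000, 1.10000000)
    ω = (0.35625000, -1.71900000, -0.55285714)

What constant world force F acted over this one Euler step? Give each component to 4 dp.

v₁ − v₀ = (-0.22000000, -0.26000000, 0.30000000)
F = m·Δv/dt = (-1.1000, -1.3000, 1.5000)

F = (-1.1000, -1.3000, 1.5000)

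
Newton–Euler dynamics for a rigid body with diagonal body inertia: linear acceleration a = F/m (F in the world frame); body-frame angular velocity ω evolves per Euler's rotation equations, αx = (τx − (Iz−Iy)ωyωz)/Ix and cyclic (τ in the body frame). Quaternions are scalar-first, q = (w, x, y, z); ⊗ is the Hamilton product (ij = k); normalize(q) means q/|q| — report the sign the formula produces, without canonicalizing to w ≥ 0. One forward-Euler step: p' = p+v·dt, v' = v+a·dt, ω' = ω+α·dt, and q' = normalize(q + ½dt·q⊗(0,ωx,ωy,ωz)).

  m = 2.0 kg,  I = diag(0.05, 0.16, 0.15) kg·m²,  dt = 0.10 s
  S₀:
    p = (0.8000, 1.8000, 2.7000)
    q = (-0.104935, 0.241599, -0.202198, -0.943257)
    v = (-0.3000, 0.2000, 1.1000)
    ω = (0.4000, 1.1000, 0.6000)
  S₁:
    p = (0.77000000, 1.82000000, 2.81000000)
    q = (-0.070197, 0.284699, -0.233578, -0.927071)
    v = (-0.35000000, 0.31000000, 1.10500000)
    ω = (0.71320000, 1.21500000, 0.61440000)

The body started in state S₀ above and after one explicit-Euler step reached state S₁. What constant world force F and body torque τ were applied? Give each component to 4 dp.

Δv = v₁−v₀ = (-0.05000000, 0.11000000, 0.00500000)
m·(v₁−v₀)/dt = (-1.0000, 2.2000, 0.1000)
Δω = ω₁−ω₀ = (0.31320000, 0.11500000, 0.01440000)
τ = I·(Δω/dt) + ω₀×(Iω₀) = (0.1500, 0.1600, 0.0700)

F = (-1.0000, 2.2000, 0.1000)
τ = (0.1500, 0.1600, 0.0700)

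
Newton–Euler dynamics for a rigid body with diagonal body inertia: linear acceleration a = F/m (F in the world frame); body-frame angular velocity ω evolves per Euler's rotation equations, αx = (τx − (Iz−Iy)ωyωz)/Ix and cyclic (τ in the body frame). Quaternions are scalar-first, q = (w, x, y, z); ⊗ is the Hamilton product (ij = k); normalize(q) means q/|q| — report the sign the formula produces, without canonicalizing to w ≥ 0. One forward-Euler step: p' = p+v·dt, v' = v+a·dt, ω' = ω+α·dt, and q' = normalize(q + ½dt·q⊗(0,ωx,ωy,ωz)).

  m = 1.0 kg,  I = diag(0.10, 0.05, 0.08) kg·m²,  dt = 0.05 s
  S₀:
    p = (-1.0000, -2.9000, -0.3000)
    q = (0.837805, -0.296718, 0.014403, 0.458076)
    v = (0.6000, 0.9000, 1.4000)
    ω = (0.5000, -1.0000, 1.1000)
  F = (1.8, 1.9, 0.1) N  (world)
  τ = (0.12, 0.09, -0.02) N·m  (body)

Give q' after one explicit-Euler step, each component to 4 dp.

Hamilton product q⊗(0,ω) = (-0.3411216, 0.8928218, -0.2823772, 1.2111020)
q + ½dt·q⊗(0,ω), renormalized = (0.8286, -0.2742, 0.0073, 0.4880)

q' = (0.8286, -0.2742, 0.0073, 0.4880)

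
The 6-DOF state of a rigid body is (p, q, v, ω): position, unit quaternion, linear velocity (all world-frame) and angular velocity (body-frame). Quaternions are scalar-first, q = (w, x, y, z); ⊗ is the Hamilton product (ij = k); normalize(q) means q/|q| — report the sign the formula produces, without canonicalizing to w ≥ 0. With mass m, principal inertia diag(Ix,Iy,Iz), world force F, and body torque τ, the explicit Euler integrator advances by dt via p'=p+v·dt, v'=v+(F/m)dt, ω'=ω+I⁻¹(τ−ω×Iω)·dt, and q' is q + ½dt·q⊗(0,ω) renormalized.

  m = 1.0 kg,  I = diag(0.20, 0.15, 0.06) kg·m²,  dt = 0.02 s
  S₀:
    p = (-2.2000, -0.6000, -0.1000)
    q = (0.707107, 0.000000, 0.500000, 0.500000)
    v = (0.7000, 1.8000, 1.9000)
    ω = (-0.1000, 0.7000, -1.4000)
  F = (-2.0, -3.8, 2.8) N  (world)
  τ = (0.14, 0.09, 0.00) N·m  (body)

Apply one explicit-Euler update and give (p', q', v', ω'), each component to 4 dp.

ω×(Iω) gyroscopic = (0.0882, 0.0196, 0.0035)
(τ − ω×Iω)/I = (0.2590, 0.4693, -0.0583)
ω + α·dt = (-0.0948, 0.7094, -1.4012)
2q̇ = q⊗(0,ω) = (0.3500000, -1.1207107, 0.4449749, -0.9399498)
updated quaternion q' = (0.7105, -0.0112, 0.5044, 0.4905)
p + v·dt = (-2.1860, -0.5640, -0.0620)
new velocity v' = (0.6600, 1.7240, 1.9560)

p' = (-2.1860, -0.5640, -0.0620)
q' = (0.7105, -0.0112, 0.5044, 0.4905)
v' = (0.6600, 1.7240, 1.9560)
ω' = (-0.0948, 0.7094, -1.4012)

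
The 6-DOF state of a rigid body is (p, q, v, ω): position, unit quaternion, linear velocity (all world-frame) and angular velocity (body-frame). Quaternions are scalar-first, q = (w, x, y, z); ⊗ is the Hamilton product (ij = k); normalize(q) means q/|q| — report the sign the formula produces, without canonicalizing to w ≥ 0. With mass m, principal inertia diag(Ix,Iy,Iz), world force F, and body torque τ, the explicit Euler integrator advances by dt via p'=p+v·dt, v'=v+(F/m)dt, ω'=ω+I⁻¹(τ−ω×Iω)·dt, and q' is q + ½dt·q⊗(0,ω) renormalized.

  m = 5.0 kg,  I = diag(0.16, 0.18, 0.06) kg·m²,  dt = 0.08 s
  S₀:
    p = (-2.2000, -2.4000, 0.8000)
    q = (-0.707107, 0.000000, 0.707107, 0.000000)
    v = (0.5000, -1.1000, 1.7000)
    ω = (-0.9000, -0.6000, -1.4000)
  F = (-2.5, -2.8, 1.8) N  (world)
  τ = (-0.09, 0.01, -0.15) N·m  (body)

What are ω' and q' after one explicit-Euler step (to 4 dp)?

precession coupling ω×(Iω) = (-0.1008, 0.1260, 0.0108)
α = I⁻¹(τ − ω×Iω) = (0.0675, -0.6444, -2.6800)
ω' = ω + α·dt = (-0.8946, -0.6516, -1.6144)
q⊗(0,ω) = (0.4242642, -0.3535535, 0.4242642, 1.6263461)
updated quaternion q' = (-0.6884, -0.0141, 0.7223, 0.0649)

ω' = (-0.8946, -0.6516, -1.6144)
q' = (-0.6884, -0.0141, 0.7223, 0.0649)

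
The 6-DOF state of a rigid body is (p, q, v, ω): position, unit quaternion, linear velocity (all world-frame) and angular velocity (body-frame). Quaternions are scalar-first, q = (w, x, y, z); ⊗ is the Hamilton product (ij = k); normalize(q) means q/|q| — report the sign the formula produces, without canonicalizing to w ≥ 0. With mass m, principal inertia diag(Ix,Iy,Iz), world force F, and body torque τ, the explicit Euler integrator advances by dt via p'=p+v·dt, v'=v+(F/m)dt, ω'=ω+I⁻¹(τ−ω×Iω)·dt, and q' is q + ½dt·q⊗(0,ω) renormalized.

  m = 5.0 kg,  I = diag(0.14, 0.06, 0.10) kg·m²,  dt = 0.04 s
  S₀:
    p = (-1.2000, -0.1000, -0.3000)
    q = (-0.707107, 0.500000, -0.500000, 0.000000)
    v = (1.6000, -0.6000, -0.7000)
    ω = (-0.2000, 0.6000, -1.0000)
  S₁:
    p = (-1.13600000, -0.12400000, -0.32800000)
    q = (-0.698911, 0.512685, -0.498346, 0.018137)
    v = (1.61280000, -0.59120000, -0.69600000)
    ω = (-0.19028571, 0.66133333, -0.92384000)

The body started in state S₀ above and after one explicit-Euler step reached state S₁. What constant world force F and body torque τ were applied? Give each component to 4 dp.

velocity change Δv = (0.01280000, 0.00880000, 0.00400000)
m·(v₁−v₀)/dt = (1.6000, 1.1000, 0.5000)
Δω = ω₁−ω₀ = (0.00971429, 0.06133333, 0.07616000)
I·α + gyro = (0.0100, 0.1000, 0.2000)

F = (1.6000, 1.1000, 0.5000)
τ = (0.0100, 0.1000, 0.2000)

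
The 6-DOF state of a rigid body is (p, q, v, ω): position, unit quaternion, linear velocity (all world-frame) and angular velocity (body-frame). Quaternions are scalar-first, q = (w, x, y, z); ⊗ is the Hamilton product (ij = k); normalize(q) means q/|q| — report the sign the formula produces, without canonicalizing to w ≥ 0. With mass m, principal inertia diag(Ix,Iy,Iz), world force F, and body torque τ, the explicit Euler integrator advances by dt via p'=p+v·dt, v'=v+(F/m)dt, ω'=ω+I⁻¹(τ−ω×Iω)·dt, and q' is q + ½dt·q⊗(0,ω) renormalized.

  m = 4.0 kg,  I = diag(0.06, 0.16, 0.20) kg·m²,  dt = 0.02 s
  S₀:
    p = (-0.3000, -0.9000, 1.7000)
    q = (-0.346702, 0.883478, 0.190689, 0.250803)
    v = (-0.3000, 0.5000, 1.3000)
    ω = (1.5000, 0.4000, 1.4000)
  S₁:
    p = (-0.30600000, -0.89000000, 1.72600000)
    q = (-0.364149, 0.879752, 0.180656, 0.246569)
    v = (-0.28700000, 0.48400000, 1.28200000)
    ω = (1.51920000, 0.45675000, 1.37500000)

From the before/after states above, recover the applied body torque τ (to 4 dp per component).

Δω = ω₁−ω₀ = (0.01920000, 0.05675000, -0.02500000)
gyro term ω₀×Iω₀ = (0.0224, -0.2940, 0.0600)
τ = I·(Δω/dt) + ω₀×(Iω₀) = (0.0800, 0.1600, -0.1900)

τ = (0.0800, 0.1600, -0.1900)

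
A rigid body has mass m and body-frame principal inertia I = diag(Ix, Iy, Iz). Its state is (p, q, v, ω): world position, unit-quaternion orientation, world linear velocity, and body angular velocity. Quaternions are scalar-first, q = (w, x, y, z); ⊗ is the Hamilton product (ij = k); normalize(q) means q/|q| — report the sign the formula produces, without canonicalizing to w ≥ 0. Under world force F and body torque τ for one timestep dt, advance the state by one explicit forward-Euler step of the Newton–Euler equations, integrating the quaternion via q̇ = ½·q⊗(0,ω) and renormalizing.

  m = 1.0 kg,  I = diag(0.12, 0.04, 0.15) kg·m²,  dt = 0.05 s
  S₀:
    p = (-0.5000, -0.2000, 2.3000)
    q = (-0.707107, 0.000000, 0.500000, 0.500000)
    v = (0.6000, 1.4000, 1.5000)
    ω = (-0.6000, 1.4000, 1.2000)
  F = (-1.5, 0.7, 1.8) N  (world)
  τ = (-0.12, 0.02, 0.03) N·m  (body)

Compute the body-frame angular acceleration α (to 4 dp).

precession coupling ω×(Iω) = (0.1848, 0.0216, 0.0672)
angular accel α = (-2.5400, -0.0400, -0.2480)

α = (-2.5400, -0.0400, -0.2480)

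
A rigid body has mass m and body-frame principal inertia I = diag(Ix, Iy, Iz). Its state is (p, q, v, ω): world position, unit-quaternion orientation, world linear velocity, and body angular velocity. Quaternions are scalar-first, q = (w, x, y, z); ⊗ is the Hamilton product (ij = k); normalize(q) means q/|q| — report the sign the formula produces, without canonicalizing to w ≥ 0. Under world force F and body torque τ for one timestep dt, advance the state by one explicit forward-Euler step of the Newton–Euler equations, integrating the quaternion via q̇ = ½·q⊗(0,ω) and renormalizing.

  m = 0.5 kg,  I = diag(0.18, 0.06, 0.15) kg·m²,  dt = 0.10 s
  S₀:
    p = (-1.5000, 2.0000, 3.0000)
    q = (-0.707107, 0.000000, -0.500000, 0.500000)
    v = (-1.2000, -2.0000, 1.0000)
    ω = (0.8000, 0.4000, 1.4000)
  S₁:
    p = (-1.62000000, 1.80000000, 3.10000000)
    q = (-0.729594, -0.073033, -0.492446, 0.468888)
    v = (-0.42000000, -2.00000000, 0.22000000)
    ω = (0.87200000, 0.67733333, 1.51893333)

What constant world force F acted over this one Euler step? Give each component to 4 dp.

F = (3.9000, 0.0000, -3.9000)

Δv = v₁−v₀ = (0.78000000, 0.00000000, -0.78000000)
F = m·Δv/dt = (3.9000, 0.0000, -3.9000)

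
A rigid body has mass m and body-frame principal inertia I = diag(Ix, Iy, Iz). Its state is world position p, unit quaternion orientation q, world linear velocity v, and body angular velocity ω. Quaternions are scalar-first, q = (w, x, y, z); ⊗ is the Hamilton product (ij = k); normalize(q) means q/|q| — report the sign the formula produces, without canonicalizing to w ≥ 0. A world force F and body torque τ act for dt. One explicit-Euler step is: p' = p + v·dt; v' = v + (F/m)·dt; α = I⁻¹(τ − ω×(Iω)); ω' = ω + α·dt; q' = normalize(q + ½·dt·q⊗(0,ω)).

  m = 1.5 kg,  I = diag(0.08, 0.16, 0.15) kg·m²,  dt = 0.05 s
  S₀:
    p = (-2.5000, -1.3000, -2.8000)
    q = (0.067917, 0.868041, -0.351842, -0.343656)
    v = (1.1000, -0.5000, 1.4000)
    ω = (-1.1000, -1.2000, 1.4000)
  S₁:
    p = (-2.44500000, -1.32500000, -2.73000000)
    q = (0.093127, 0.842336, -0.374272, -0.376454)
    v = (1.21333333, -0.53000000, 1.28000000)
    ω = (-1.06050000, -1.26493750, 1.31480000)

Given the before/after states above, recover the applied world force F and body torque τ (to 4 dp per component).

F = (3.4000, -0.9000, -3.6000)
τ = (0.0800, -0.1000, -0.1500)

rate change Δω = (0.03950000, -0.06493750, -0.08520000)
applied torque τ = (0.0800, -0.1000, -0.1500)
velocity change Δv = (0.11333333, -0.03000000, -0.12000000)
applied force F = (3.4000, -0.9000, -3.6000)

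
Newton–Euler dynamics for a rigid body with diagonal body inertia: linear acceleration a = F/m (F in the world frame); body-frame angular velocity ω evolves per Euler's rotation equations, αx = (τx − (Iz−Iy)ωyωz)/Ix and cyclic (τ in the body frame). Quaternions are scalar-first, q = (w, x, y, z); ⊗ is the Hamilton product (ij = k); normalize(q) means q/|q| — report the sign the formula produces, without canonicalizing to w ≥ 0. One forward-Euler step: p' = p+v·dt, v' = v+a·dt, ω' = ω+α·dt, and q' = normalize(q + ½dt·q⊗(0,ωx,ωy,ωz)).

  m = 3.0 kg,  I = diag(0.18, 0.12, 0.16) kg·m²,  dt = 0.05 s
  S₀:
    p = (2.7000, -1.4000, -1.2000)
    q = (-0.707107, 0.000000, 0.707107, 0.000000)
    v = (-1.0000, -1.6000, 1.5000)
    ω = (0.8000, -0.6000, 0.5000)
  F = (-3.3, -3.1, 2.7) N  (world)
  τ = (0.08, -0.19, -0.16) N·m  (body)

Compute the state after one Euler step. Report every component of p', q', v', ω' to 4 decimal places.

angular accel α = (0.5111, -1.6500, -1.1800)
ω + α·dt = (0.8256, -0.6825, 0.4410)
Hamilton product q⊗(0,ω) = (0.4242642, -0.2121321, 0.4242642, -0.9192391)
q + ½dt·q⊗(0,ω), renormalized = (-0.6962, -0.0053, 0.7174, -0.0230)
new position p' = (2.6500, -1.4800, -1.1250)
v + (F/m)dt = (-1.0550, -1.6517, 1.5450)

p' = (2.6500, -1.4800, -1.1250)
q' = (-0.6962, -0.0053, 0.7174, -0.0230)
v' = (-1.0550, -1.6517, 1.5450)
ω' = (0.8256, -0.6825, 0.4410)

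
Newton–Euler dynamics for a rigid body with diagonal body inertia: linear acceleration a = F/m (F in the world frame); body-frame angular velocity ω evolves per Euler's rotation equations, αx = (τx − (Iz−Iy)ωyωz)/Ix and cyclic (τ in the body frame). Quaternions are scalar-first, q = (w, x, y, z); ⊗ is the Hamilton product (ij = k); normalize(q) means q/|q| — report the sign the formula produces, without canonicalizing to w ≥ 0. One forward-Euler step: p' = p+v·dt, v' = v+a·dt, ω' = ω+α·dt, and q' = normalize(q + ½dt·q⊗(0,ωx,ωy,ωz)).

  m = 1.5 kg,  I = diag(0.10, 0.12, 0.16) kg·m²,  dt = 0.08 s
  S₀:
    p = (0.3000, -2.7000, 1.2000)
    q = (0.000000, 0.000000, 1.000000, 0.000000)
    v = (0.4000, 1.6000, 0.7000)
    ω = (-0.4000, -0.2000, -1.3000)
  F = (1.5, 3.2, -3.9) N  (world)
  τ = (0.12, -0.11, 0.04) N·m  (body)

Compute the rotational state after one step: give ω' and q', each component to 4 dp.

ω' = (-0.3123, -0.2525, -1.2808)
q' = (0.0080, -0.0519, 0.9985, 0.0160)

angular accel α = (1.0960, -0.6567, 0.2400)
ω' = ω + α·dt = (-0.3123, -0.2525, -1.2808)
Hamilton product q⊗(0,ω) = (0.2000000, -1.3000000, 0.0000000, 0.4000000)
q' = normalize(q + ½dt·q⊗(0,ω)) = (0.0080, -0.0519, 0.9985, 0.0160)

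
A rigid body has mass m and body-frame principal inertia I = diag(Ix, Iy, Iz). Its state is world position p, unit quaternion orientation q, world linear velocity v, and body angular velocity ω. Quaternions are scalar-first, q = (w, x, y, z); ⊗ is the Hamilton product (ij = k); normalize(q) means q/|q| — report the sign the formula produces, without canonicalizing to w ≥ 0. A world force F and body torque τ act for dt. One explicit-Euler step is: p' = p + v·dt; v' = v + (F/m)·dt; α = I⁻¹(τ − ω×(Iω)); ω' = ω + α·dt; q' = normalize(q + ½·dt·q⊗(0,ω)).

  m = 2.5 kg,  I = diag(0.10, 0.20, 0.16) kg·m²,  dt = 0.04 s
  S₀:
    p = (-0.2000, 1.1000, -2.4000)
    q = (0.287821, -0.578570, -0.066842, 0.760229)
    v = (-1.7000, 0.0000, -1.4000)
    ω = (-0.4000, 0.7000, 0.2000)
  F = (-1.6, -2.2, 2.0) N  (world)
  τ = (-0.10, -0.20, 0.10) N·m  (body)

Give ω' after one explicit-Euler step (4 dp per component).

ω' = (-0.4378, 0.6590, 0.2320)

(τ − ω×Iω)/I = (-0.9440, -1.0240, 0.8000)
ω + α·dt = (-0.4378, 0.6590, 0.2320)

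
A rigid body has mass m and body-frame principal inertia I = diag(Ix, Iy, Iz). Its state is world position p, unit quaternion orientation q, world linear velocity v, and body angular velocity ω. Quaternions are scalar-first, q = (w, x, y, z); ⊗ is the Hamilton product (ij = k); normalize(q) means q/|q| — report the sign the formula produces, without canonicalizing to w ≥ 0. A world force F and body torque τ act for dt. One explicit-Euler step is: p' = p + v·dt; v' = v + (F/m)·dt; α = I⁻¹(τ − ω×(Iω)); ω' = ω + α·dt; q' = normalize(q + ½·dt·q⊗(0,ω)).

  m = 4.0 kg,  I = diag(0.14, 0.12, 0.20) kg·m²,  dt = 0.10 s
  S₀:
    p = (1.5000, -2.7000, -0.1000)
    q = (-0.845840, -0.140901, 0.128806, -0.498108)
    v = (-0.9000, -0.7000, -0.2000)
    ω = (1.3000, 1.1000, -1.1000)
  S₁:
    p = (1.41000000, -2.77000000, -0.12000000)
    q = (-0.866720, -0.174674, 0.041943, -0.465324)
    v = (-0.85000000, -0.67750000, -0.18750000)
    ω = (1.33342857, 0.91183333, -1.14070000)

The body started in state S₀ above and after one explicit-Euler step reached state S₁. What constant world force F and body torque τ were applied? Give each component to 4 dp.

F = (2.0000, 0.9000, 0.5000)
τ = (-0.0500, -0.1400, -0.1100)

Δω = ω₁−ω₀ = (0.03342857, -0.18816667, -0.04070000)
gyro term ω₀×Iω₀ = (-0.0968, 0.0858, -0.0286)
I·α + gyro = (-0.0500, -0.1400, -0.1100)
velocity change Δv = (0.05000000, 0.02250000, 0.01250000)
applied force F = (2.0000, 0.9000, 0.5000)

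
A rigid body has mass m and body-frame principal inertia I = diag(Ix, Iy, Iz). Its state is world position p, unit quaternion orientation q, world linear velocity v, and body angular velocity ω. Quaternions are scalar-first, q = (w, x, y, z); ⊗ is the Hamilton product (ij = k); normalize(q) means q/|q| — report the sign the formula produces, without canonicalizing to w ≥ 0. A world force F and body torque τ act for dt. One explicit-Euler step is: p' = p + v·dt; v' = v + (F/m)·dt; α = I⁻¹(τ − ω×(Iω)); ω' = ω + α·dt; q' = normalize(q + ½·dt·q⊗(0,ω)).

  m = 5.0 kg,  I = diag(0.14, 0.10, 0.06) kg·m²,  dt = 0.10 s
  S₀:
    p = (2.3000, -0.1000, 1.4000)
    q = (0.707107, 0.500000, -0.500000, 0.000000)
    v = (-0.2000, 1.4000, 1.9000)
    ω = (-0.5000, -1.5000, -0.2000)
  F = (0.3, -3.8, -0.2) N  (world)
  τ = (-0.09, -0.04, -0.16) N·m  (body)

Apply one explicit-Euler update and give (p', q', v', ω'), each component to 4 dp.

p' = (2.2800, 0.0400, 1.5900)
q' = (0.6800, 0.4858, -0.5463, -0.0569)
v' = (-0.1940, 1.3240, 1.8960)
ω' = (-0.5557, -1.5480, -0.4167)

ω×(Iω) gyroscopic = (-0.0120, 0.0080, -0.0300)
α = I⁻¹(τ − ω×Iω) = (-0.5571, -0.4800, -2.1667)
ω + α·dt = (-0.5557, -1.5480, -0.4167)
Hamilton product q⊗(0,ω) = (-0.5000000, -0.2535535, -0.9606605, -1.1414214)
q + ½dt·q⊗(0,ω), renormalized = (0.6800, 0.4858, -0.5463, -0.0569)
a = F/m = (0.0600, -0.7600, -0.0400)
p' = p + v·dt = (2.2800, 0.0400, 1.5900)
new velocity v' = (-0.1940, 1.3240, 1.8960)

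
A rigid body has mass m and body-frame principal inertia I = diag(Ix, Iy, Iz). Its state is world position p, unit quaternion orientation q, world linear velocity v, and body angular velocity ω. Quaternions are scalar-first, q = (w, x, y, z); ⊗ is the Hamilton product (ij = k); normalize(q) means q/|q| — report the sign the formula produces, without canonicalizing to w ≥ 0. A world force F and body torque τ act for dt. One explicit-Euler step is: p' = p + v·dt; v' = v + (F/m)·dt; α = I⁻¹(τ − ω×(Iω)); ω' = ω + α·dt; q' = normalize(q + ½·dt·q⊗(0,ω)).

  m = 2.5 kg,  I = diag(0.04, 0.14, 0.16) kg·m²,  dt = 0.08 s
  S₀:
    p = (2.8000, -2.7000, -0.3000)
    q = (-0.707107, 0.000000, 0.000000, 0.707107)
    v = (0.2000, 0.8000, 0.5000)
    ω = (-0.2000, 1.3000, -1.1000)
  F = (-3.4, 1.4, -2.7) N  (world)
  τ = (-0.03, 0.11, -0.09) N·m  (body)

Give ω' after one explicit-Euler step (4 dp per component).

ω' = (-0.2028, 1.3779, -1.1320)

α = I⁻¹(τ − ω×Iω) = (-0.0350, 0.9743, -0.4000)
ω + α·dt = (-0.2028, 1.3779, -1.1320)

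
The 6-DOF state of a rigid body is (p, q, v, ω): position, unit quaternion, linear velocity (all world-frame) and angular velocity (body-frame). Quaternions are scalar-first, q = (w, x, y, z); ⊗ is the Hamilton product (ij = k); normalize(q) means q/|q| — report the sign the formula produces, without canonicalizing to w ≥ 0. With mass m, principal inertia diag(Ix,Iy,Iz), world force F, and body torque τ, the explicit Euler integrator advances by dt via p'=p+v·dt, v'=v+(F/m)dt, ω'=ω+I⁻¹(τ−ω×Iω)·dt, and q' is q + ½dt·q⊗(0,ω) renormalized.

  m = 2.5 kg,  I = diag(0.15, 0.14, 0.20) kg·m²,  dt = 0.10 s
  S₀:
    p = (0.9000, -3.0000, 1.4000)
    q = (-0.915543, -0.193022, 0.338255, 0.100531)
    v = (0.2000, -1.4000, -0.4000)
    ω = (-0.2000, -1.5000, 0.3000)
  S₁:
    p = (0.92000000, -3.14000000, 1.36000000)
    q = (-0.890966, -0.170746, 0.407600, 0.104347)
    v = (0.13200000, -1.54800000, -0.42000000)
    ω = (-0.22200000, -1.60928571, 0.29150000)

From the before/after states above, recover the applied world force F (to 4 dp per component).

velocity change Δv = (-0.06800000, -0.14800000, -0.02000000)
applied force F = (-1.7000, -3.7000, -0.5000)

F = (-1.7000, -3.7000, -0.5000)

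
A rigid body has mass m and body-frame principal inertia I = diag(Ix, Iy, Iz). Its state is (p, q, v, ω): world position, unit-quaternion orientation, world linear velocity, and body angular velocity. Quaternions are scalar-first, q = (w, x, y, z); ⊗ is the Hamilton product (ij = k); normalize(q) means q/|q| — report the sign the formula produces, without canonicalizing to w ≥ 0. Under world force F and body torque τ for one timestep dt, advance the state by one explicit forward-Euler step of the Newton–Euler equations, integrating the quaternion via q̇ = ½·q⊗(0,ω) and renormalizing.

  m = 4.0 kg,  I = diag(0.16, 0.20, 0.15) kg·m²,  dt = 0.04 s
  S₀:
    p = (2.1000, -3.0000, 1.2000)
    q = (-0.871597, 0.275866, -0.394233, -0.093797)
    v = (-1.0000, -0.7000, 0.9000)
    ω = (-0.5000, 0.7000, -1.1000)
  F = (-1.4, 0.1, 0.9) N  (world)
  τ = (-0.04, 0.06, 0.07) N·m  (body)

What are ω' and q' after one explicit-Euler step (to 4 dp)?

ω' = (-0.5196, 0.7109, -1.0776)
q' = (-0.8650, 0.2945, -0.3993, -0.0747)

gyro term ω×Iω = (0.0385, 0.0055, -0.0140)
(τ − ω×Iω)/I = (-0.4906, 0.2725, 0.5600)
new body rate ω' = (-0.5196, 0.7109, -1.0776)
q⊗(0,ω) = (0.3107194, 0.9351127, -0.2597668, 0.9547464)
q' = normalize(q + ½dt·q⊗(0,ω)) = (-0.8650, 0.2945, -0.3993, -0.0747)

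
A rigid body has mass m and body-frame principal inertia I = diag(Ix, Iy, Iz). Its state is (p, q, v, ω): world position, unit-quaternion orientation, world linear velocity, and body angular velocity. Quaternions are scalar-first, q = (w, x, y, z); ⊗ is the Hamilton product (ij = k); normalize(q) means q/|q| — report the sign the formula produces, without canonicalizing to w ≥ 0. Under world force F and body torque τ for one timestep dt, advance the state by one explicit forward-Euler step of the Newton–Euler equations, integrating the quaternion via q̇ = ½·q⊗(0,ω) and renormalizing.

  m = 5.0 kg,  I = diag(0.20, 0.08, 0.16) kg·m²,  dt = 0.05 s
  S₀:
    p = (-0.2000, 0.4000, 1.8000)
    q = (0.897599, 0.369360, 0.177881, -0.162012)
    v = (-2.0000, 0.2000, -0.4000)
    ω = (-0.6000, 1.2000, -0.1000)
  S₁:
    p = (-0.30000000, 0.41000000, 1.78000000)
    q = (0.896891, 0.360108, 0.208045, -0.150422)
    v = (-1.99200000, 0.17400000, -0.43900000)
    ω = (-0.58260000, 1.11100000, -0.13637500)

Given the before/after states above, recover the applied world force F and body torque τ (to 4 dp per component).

F = (0.8000, -2.6000, -3.9000)
τ = (0.0600, -0.1400, -0.0300)

velocity change Δv = (0.00800000, -0.02600000, -0.03900000)
F = m·Δv/dt = (0.8000, -2.6000, -3.9000)
rate change Δω = (0.01740000, -0.08900000, -0.03637500)
ω₀×(Iω₀) = (-0.0096, 0.0024, 0.0864)
I·α + gyro = (0.0600, -0.1400, -0.0300)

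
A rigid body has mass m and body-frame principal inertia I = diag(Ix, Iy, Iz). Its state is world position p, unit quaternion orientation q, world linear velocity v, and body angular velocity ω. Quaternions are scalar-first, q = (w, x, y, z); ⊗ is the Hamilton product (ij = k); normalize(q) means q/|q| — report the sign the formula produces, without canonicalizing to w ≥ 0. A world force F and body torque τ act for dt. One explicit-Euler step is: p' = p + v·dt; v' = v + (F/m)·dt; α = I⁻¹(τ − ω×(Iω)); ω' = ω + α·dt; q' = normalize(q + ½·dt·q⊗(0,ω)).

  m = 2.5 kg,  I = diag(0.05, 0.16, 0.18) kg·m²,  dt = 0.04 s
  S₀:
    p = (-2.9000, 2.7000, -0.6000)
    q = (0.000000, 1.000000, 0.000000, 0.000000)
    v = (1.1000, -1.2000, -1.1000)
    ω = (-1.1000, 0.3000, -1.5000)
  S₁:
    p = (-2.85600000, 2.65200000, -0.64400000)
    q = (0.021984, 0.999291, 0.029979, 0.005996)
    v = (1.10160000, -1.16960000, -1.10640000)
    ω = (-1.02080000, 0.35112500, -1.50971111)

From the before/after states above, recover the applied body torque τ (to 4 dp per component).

τ = (0.0900, -0.0100, -0.0800)

Δω = ω₁−ω₀ = (0.07920000, 0.05112500, -0.00971111)
precession coupling = (-0.0090, -0.2145, -0.0363)
applied torque τ = (0.0900, -0.0100, -0.0800)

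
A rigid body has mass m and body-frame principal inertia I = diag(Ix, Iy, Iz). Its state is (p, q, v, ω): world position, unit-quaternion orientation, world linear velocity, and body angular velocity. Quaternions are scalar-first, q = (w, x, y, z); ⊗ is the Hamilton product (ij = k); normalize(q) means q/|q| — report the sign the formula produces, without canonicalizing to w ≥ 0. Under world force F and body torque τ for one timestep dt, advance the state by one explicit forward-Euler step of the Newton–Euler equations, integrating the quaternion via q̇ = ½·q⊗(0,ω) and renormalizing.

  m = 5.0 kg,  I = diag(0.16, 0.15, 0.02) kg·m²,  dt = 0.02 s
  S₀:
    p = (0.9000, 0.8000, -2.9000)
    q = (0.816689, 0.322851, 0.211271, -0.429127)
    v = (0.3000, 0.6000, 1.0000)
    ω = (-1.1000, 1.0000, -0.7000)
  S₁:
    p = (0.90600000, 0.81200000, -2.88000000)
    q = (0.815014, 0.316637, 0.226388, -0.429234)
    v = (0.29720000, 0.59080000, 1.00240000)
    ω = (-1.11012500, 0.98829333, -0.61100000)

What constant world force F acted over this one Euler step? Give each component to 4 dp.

F = (-0.7000, -2.3000, 0.6000)

v₁ − v₀ = (-0.00280000, -0.00920000, 0.00240000)
applied force F = (-0.7000, -2.3000, 0.6000)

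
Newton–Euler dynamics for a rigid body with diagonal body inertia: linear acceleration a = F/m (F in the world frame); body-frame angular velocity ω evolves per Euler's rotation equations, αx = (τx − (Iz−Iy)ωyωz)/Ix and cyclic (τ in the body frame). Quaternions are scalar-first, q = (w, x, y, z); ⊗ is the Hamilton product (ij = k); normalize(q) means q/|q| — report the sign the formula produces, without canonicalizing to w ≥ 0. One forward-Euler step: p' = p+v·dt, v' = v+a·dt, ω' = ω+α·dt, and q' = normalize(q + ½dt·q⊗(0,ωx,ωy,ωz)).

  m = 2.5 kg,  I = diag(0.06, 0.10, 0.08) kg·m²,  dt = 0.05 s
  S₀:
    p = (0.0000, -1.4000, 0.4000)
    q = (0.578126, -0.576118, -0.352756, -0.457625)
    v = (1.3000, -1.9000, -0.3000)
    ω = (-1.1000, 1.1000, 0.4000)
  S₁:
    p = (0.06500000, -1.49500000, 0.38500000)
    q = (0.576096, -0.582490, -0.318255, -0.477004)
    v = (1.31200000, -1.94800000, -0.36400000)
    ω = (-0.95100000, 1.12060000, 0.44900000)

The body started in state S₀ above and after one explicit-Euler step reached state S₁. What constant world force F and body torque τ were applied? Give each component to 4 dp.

F = (0.6000, -2.4000, -3.2000)
τ = (0.1700, 0.0500, 0.0300)

Δω = ω₁−ω₀ = (0.14900000, 0.02060000, 0.04900000)
ω₀×(Iω₀) = (-0.0088, 0.0088, -0.0484)
applied torque τ = (0.1700, 0.0500, 0.0300)
Δv = v₁−v₀ = (0.01200000, -0.04800000, -0.06400000)
m·(v₁−v₀)/dt = (0.6000, -2.4000, -3.2000)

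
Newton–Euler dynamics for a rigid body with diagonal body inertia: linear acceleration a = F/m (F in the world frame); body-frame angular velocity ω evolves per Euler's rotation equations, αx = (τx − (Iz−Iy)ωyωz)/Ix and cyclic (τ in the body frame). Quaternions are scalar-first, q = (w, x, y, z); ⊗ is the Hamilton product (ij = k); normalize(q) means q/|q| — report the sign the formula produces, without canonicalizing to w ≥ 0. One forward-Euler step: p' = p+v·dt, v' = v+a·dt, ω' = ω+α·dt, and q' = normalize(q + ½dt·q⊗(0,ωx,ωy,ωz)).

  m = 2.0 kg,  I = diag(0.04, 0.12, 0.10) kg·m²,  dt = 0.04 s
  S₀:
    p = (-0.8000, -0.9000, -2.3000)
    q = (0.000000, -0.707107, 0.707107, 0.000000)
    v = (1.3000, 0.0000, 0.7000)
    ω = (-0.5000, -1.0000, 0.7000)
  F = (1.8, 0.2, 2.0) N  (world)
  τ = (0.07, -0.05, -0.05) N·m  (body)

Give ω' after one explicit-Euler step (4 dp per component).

ω' = (-0.4440, -1.0237, 0.6640)

angular accel α = (1.4000, -0.5917, -0.9000)
new body rate ω' = (-0.4440, -1.0237, 0.6640)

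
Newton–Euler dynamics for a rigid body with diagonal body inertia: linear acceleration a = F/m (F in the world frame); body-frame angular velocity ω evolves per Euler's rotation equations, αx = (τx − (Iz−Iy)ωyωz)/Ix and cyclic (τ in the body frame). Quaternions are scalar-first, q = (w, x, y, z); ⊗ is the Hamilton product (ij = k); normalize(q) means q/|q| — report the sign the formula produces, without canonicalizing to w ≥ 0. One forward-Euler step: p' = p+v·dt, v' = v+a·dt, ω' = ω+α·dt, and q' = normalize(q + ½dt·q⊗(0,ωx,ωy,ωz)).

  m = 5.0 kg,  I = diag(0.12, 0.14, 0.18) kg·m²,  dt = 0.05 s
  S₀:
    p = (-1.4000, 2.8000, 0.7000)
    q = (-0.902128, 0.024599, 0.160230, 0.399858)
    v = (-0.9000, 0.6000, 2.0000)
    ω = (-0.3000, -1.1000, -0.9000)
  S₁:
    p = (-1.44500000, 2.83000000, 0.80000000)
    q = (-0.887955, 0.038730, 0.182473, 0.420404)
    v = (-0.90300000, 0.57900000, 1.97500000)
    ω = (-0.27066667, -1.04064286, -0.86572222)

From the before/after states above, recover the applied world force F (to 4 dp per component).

velocity change Δv = (-0.00300000, -0.02100000, -0.02500000)
F = m·Δv/dt = (-0.3000, -2.1000, -2.5000)

F = (-0.3000, -2.1000, -2.5000)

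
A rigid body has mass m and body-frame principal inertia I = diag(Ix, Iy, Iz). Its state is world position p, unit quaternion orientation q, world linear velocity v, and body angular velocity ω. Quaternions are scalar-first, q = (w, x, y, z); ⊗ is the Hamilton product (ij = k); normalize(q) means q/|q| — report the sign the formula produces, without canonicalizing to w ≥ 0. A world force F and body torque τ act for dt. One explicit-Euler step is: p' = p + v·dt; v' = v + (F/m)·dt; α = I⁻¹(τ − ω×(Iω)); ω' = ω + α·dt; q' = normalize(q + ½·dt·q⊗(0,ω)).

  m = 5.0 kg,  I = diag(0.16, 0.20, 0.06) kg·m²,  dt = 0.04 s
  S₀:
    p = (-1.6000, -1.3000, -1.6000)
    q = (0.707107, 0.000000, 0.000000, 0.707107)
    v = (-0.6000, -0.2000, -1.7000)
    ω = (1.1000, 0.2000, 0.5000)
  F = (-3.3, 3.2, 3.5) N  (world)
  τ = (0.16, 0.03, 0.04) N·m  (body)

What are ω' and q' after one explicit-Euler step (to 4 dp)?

angular accel α = (1.0875, -0.1250, 0.5200)
new body rate ω' = (1.1435, 0.1950, 0.5208)
2q̇ = q⊗(0,ω) = (-0.3535535, 0.6363963, 0.9192391, 0.3535535)
q + ½dt·q⊗(0,ω), renormalized = (0.6998, 0.0127, 0.0184, 0.7140)

ω' = (1.1435, 0.1950, 0.5208)
q' = (0.6998, 0.0127, 0.0184, 0.7140)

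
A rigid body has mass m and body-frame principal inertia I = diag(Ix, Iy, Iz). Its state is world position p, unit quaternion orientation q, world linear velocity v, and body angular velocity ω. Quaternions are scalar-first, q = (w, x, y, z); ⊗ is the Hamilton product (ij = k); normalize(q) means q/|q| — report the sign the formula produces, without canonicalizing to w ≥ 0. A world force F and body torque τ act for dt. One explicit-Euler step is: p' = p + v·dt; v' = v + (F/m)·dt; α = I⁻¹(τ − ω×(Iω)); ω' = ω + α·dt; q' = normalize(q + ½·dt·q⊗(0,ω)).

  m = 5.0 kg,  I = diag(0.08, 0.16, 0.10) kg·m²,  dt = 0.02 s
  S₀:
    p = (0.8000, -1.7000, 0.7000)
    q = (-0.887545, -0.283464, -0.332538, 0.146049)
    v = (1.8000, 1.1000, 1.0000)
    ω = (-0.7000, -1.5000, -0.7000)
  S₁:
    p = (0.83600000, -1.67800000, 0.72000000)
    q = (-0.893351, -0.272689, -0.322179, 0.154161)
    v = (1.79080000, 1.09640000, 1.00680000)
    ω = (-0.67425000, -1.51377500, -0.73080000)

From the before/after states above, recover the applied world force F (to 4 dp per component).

F = (-2.3000, -0.9000, 1.7000)

Δv = v₁−v₀ = (-0.00920000, -0.00360000, 0.00680000)
F = m·Δv/dt = (-2.3000, -0.9000, 1.7000)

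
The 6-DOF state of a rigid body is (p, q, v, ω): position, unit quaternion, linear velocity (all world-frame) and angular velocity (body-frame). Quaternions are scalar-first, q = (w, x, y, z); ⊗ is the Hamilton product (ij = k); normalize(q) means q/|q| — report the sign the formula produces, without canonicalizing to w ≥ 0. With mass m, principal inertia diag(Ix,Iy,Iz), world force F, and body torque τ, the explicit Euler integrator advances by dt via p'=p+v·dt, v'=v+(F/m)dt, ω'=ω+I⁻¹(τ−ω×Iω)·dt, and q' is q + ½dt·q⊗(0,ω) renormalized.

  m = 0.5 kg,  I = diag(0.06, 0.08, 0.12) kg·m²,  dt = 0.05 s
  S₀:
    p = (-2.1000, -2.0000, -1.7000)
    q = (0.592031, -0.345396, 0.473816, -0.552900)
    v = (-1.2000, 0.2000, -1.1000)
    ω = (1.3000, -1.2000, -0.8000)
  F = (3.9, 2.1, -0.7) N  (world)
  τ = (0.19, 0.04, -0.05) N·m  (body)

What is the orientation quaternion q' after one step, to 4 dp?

2q̇ = q⊗(0,ω) = (0.5752740, -0.2728925, -1.7055240, -0.6751104)
updated quaternion q' = (0.6057, -0.3518, 0.4307, -0.5691)

q' = (0.6057, -0.3518, 0.4307, -0.5691)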